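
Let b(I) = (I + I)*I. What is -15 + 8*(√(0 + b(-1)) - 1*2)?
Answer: -31 + 8*√2 ≈ -19.686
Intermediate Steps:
b(I) = 2*I² (b(I) = (2*I)*I = 2*I²)
-15 + 8*(√(0 + b(-1)) - 1*2) = -15 + 8*(√(0 + 2*(-1)²) - 1*2) = -15 + 8*(√(0 + 2*1) - 2) = -15 + 8*(√(0 + 2) - 2) = -15 + 8*(√2 - 2) = -15 + 8*(-2 + √2) = -15 + (-16 + 8*√2) = -31 + 8*√2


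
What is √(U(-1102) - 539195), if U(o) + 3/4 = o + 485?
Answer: I*√2159251/2 ≈ 734.72*I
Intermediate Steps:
U(o) = 1937/4 + o (U(o) = -¾ + (o + 485) = -¾ + (485 + o) = 1937/4 + o)
√(U(-1102) - 539195) = √((1937/4 - 1102) - 539195) = √(-2471/4 - 539195) = √(-2159251/4) = I*√2159251/2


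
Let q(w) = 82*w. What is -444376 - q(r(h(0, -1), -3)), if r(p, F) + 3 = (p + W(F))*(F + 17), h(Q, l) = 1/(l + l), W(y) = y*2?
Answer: -436668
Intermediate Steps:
W(y) = 2*y
h(Q, l) = 1/(2*l)
r(p, F) = -3 + (17 + F)*(p + 2*F) (r(p, F) = -3 + (p + 2*F)*(F + 17) = -3 + (p + 2*F)*(17 + F) = -3 + (17 + F)*(p + 2*F))
-444376 - q(r(h(0, -1), -3)) = -444376 - 82*(-3 + 2*(-3)**2 + 17*((1/2)/(-1)) + 34*(-3) - 3/(2*(-1))) = -444376 - 82*(-3 + 2*9 + 17*((1/2)*(-1)) - 102 - 3*(-1)/2) = -444376 - 82*(-3 + 18 + 17*(-1/2) - 102 - 3*(-1/2)) = -444376 - 82*(-3 + 18 - 17/2 - 102 + 3/2) = -444376 - 82*(-94) = -444376 - 1*(-7708) = -444376 + 7708 = -436668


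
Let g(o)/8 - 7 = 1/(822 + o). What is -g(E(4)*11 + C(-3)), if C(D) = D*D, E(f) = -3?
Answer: -22348/399 ≈ -56.010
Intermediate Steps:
C(D) = D²
g(o) = 56 + 8/(822 + o)
-g(E(4)*11 + C(-3)) = -8*(5755 + 7*(-3*11 + (-3)²))/(822 + (-3*11 + (-3)²)) = -8*(5755 + 7*(-33 + 9))/(822 + (-33 + 9)) = -8*(5755 + 7*(-24))/(822 - 24) = -8*(5755 - 168)/798 = -8*5587/798 = -1*22348/399 = -22348/399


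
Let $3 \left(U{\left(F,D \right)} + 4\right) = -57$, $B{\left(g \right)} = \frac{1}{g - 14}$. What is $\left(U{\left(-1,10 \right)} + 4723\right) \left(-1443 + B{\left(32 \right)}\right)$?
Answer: $- \frac{61036550}{9} \approx -6.7818 \cdot 10^{6}$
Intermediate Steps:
$B{\left(g \right)} = \frac{1}{-14 + g}$
$U{\left(F,D \right)} = -23$ ($U{\left(F,D \right)} = -4 + \frac{1}{3} \left(-57\right) = -4 - 19 = -23$)
$\left(U{\left(-1,10 \right)} + 4723\right) \left(-1443 + B{\left(32 \right)}\right) = \left(-23 + 4723\right) \left(-1443 + \frac{1}{-14 + 32}\right) = 4700 \left(-1443 + \frac{1}{18}\right) = 4700 \left(- \frac{25973}{18}\right) = - \frac{61036550}{9}$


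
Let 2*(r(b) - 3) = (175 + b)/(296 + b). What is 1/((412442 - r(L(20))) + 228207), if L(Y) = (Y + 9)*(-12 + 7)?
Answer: 151/96737531 ≈ 1.5609e-6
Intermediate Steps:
L(Y) = -45 - 5*Y (L(Y) = (9 + Y)*(-5) = -45 - 5*Y)
r(b) = 3 + (175 + b)/(2*(296 + b)) (r(b) = 3 + ((175 + b)/(296 + b))/2 = 3 + (175 + b)/(2*(296 + b)))
1/((412442 - r(L(20))) + 228207) = 1/((412442 - (1951 + 7*(-45 - 5*20))/(2*(296 + (-45 - 5*20)))) + 228207) = 1/((412442 - (1951 + 7*(-45 - 100))/(2*(296 + (-45 - 100)))) + 228207) = 1/((412442 - (1951 + 7*(-145))/(2*(296 - 145))) + 228207) = 1/((412442 - (1951 - 1015)/(2*151)) + 228207) = 1/((412442 - 936/(2*151)) + 228207) = 1/((412442 - 1*468/151) + 228207) = 1/((412442 - 468/151) + 228207) = 1/(62278274/151 + 228207) = 1/(96737531/151) = 151/96737531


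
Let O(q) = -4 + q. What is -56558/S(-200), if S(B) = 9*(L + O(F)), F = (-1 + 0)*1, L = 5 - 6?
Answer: 28279/27 ≈ 1047.4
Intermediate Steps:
L = -1
F = -1 (F = -1*1 = -1)
S(B) = -54 (S(B) = 9*(-1 + (-4 - 1)) = 9*(-1 - 5) = 9*(-6) = -54)
-56558/S(-200) = -56558/(-54) = -56558*(-1/54) = 28279/27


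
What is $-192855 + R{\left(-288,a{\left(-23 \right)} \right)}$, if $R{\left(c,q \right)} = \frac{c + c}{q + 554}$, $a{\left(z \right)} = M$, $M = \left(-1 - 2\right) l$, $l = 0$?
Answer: $- \frac{53421123}{277} \approx -1.9286 \cdot 10^{5}$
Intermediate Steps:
$M = 0$ ($M = \left(-1 - 2\right) 0 = \left(-3\right) 0 = 0$)
$a{\left(z \right)} = 0$
$R{\left(c,q \right)} = \frac{2 c}{554 + q}$
$-192855 + R{\left(-288,a{\left(-23 \right)} \right)} = -192855 + 2 \left(-288\right) \frac{1}{554 + 0} = -192855 + 2 \left(-288\right) \frac{1}{554} = -192855 - \frac{288}{277} = - \frac{53421123}{277}$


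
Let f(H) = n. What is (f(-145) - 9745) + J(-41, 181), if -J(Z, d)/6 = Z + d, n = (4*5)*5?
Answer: -10485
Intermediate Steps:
n = 100 (n = 20*5 = 100)
f(H) = 100
J(Z, d) = -6*Z - 6*d (J(Z, d) = -6*(Z + d) = -6*Z - 6*d)
(f(-145) - 9745) + J(-41, 181) = (100 - 9745) + (-6*(-41) - 6*181) = -9645 + (246 - 1086) = -9645 - 840 = -10485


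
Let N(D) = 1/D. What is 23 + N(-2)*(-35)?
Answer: 81/2 ≈ 40.500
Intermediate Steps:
23 + N(-2)*(-35) = 23 - 35/(-2) = 23 - 1/2*(-35) = 23 + 35/2 = 81/2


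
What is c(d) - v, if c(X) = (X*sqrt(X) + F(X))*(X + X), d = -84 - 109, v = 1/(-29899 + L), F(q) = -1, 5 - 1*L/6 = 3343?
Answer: 19271823/49927 + 74498*I*sqrt(193) ≈ 386.0 + 1.035e+6*I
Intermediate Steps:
L = -20028 (L = 30 - 6*3343 = 30 - 20058 = -20028)
v = -1/49927 (v = 1/(-29899 - 20028) = 1/(-49927) = -1/49927 ≈ -2.0029e-5)
d = -193
c(X) = 2*X*(-1 + X**(3/2)) (c(X) = (X*sqrt(X) - 1)*(X + X) = (X**(3/2) - 1)*(2*X) = (-1 + X**(3/2))*(2*X) = 2*X*(-1 + X**(3/2)))
c(d) - v = (-2*(-193) + 2*(-193)**(5/2)) - 1*(-1/49927) = (386 + 2*(37249*I*sqrt(193))) + 1/49927 = (386 + 74498*I*sqrt(193)) + 1/49927 = 19271823/49927 + 74498*I*sqrt(193)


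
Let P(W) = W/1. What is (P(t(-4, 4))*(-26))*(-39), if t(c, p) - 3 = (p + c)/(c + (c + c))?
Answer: 3042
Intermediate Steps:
t(c, p) = 3 + (c + p)/(3*c) (t(c, p) = 3 + (p + c)/(c + (c + c)) = 3 + (c + p)/(c + 2*c) = 3 + (c + p)/((3*c)) = 3 + (c + p)*(1/(3*c)) = 3 + (c + p)/(3*c))
P(W) = W (P(W) = W*1 = W)
(P(t(-4, 4))*(-26))*(-39) = (((⅓)*(4 + 10*(-4))/(-4))*(-26))*(-39) = (((⅓)*(-¼)*(4 - 40))*(-26))*(-39) = (((⅓)*(-¼)*(-36))*(-26))*(-39) = (3*(-26))*(-39) = -78*(-39) = 3042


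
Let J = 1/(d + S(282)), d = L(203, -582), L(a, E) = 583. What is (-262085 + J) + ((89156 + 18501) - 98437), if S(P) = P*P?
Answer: -20256256554/80107 ≈ -2.5287e+5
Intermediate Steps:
S(P) = P²
d = 583
J = 1/80107 (J = 1/(583 + 282²) = 1/(583 + 79524) = 1/80107 ≈ 1.2483e-5)
(-262085 + J) + ((89156 + 18501) - 98437) = (-262085 + 1/80107) + ((89156 + 18501) - 98437) = -20994843094/80107 + (107657 - 98437) = -20994843094/80107 + 9220 = -20256256554/80107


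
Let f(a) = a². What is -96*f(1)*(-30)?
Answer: 2880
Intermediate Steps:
-96*f(1)*(-30) = -96*1²*(-30) = -96*1*(-30) = -96*(-30) = 2880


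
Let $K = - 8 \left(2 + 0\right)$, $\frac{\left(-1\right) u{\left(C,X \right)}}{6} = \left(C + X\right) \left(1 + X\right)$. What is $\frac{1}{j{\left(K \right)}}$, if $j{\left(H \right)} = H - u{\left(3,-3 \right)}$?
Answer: $- \frac{1}{16} \approx -0.0625$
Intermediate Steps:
$u{\left(C,X \right)} = - 6 \left(1 + X\right) \left(C + X\right)$ ($u{\left(C,X \right)} = - 6 \left(C + X\right) \left(1 + X\right) = - 6 \left(1 + X\right) \left(C + X\right)$)
$K = -16$ ($K = \left(-8\right) 2 = -16$)
$j{\left(H \right)} = H$ ($j{\left(H \right)} = H - \left(\left(-6\right) 3 - -18 - 6 \left(-3\right)^{2} - 18 \left(-3\right)\right) = H - \left(-18 + 18 - 54 + 54\right) = H - 0 = H + 0 = H$)
$\frac{1}{j{\left(K \right)}} = \frac{1}{-16} = - \frac{1}{16}$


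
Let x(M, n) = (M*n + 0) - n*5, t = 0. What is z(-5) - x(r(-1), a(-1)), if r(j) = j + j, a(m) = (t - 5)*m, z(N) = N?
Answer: 30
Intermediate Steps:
a(m) = -5*m (a(m) = (0 - 5)*m = -5*m)
r(j) = 2*j
x(M, n) = -5*n + M*n (x(M, n) = M*n - 5*n = -5*n + M*n)
z(-5) - x(r(-1), a(-1)) = -5 - (-5*(-1))*(-5 + 2*(-1)) = -5 - 5*(-5 - 2) = -5 - 5*(-7) = -5 - 1*(-35) = -5 + 35 = 30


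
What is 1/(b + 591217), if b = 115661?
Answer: 1/706878 ≈ 1.4147e-6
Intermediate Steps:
1/(b + 591217) = 1/(115661 + 591217) = 1/706878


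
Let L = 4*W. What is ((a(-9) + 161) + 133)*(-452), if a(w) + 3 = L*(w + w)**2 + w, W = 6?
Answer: -3642216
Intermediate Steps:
L = 24 (L = 4*6 = 24)
a(w) = -3 + w + 96*w**2 (a(w) = -3 + (24*(w + w)**2 + w) = -3 + (24*(2*w)**2 + w) = -3 + (24*(4*w**2) + w) = -3 + (96*w**2 + w) = -3 + (w + 96*w**2) = -3 + w + 96*w**2)
((a(-9) + 161) + 133)*(-452) = (((-3 - 9 + 96*(-9)**2) + 161) + 133)*(-452) = (((-3 - 9 + 96*81) + 161) + 133)*(-452) = (((-3 - 9 + 7776) + 161) + 133)*(-452) = ((7764 + 161) + 133)*(-452) = (7925 + 133)*(-452) = 8058*(-452) = -3642216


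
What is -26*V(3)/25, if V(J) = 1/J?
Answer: -26/75 ≈ -0.34667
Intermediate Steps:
-26*V(3)/25 = -26/3/25 = -26*1/3*(1/25) = -26/3*1/25 = -26/75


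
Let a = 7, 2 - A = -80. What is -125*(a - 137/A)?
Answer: -54625/82 ≈ -666.16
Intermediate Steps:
A = 82 (A = 2 - 1*(-80) = 2 + 80 = 82)
-125*(a - 137/A) = -125*(7 - 137/82) = -125*437/82 = -54625/82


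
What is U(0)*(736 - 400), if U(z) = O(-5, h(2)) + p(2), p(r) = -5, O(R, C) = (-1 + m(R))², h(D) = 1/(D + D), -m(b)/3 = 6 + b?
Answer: 3696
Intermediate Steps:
m(b) = -18 - 3*b (m(b) = -3*(6 + b) = -18 - 3*b)
h(D) = 1/(2*D)
O(R, C) = (-19 - 3*R)² (O(R, C) = (-1 + (-18 - 3*R))² = (-19 - 3*R)²)
U(z) = 11 (U(z) = (19 + 3*(-5))² - 5 = (19 - 15)² - 5 = 4² - 5 = 16 - 5 = 11)
U(0)*(736 - 400) = 11*(736 - 400) = 11*336 = 3696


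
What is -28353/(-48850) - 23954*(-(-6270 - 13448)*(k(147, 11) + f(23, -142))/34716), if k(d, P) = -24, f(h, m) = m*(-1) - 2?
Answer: -669118925508113/423969150 ≈ -1.5782e+6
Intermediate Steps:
f(h, m) = -2 - m (f(h, m) = -m - 2 = -2 - m)
-28353/(-48850) - 23954*(-(-6270 - 13448)*(k(147, 11) + f(23, -142))/34716) = -28353/(-48850) - 23954*(-(-6270 - 13448)*(-24 + (-2 - 1*(-142)))/34716) = -28353*(-1/48850) - 23954/((-34716*(-1/(19718*(-24 + (-2 + 142)))))) = 28353/48850 - 23954/((-34716*(-1/(19718*(-24 + 140))))) = 28353/48850 - 23954/((-34716/((-19718*116)))) = 28353/48850 - 23954/((-34716/(-2287288))) = 28353/48850 - 23954/((-34716*(-1/2287288))) = 28353/48850 - 23954/8679/571822 = 28353/48850 - 23954*571822/8679 = 28353/48850 - 13697424188/8679 = -669118925508113/423969150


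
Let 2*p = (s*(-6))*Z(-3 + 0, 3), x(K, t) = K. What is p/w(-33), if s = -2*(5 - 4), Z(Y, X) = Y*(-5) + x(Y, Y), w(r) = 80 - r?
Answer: 72/113 ≈ 0.63717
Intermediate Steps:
Z(Y, X) = -4*Y (Z(Y, X) = Y*(-5) + Y = -5*Y + Y = -4*Y)
s = -2 (s = -2*1 = -2)
p = 72 (p = ((-2*(-6))*(-4*(-3 + 0)))/2 = (12*(-4*(-3)))/2 = (12*12)/2 = (1/2)*144 = 72)
p/w(-33) = 72/(80 - 1*(-33)) = 72/(80 + 33) = 72/113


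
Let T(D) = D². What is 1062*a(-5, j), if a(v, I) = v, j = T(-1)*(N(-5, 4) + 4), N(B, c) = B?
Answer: -5310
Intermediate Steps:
j = -1 (j = (-1)²*(-5 + 4) = 1*(-1) = -1)
1062*a(-5, j) = 1062*(-5) = -5310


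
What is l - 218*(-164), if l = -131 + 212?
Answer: 35833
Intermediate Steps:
l = 81
l - 218*(-164) = 81 - 218*(-164) = 81 + 35752 = 35833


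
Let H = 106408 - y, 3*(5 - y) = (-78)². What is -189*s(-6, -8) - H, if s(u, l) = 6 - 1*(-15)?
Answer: -112400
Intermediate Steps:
y = -2023 (y = 5 - ⅓*(-78)² = 5 - ⅓*6084 = 5 - 2028 = -2023)
s(u, l) = 21 (s(u, l) = 6 + 15 = 21)
H = 108431 (H = 106408 - 1*(-2023) = 106408 + 2023 = 108431)
-189*s(-6, -8) - H = -189*21 - 1*108431 = -3969 - 108431 = -112400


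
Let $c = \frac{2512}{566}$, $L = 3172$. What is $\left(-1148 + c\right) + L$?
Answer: $\frac{574048}{283} \approx 2028.4$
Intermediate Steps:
$c = \frac{1256}{283}$ ($c = 2512 \cdot \frac{1}{566} = \frac{1256}{283} \approx 4.4382$)
$\left(-1148 + c\right) + L = \left(-1148 + \frac{1256}{283}\right) + 3172 = - \frac{323628}{283} + 3172 = \frac{574048}{283}$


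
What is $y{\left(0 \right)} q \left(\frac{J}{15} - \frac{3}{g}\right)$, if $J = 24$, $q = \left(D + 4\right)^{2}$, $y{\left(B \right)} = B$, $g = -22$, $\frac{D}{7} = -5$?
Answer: $0$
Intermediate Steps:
$D = -35$ ($D = 7 \left(-5\right) = -35$)
$q = 961$ ($q = \left(-35 + 4\right)^{2} = \left(-31\right)^{2} = 961$)
$y{\left(0 \right)} q \left(\frac{J}{15} - \frac{3}{g}\right) = 0 \cdot 961 \left(\frac{24}{15} - \frac{3}{-22}\right) = 0 \left(24 \cdot \frac{1}{15} - - \frac{3}{22}\right) = 0 \left(\frac{8}{5} + \frac{3}{22}\right) = 0 \cdot \frac{191}{110} = 0$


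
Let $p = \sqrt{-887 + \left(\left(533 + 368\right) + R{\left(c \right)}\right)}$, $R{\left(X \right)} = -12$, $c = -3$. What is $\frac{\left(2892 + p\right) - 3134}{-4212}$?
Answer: $\frac{121}{2106} - \frac{\sqrt{2}}{4212} \approx 0.057119$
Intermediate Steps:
$p = \sqrt{2}$ ($p = \sqrt{-887 + \left(\left(533 + 368\right) - 12\right)} = \sqrt{-887 + \left(901 - 12\right)} = \sqrt{-887 + 889} = \sqrt{2} \approx 1.4142$)
$\frac{\left(2892 + p\right) - 3134}{-4212} = \frac{\left(2892 + \sqrt{2}\right) - 3134}{-4212} = \left(-242 + \sqrt{2}\right) \left(- \frac{1}{4212}\right) = \frac{121}{2106} - \frac{\sqrt{2}}{4212}$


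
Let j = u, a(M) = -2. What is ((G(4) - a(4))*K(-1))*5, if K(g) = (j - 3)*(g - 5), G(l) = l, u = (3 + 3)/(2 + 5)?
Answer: 2700/7 ≈ 385.71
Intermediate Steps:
u = 6/7 ≈ 0.85714
j = 6/7 ≈ 0.85714
K(g) = 75/7 - 15*g/7 (K(g) = (6/7 - 3)*(g - 5) = -15*(-5 + g)/7 = 75/7 - 15*g/7)
((G(4) - a(4))*K(-1))*5 = ((4 - 1*(-2))*(75/7 - 15/7*(-1)))*5 = ((4 + 2)*(75/7 + 15/7))*5 = (6*(90/7))*5 = (540/7)*5 = 2700/7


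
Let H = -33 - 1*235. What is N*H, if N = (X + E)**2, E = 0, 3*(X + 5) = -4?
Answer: -96748/9 ≈ -10750.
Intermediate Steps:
X = -19/3 (X = -5 + (1/3)*(-4) = -5 - 4/3 = -19/3 ≈ -6.3333)
H = -268 (H = -33 - 235 = -268)
N = 361/9 (N = (-19/3 + 0)**2 = (-19/3)**2 = 361/9 ≈ 40.111)
N*H = (361/9)*(-268) = -96748/9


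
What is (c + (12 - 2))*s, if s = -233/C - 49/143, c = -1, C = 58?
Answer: -325449/8294 ≈ -39.239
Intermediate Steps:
s = -36161/8294 (s = -233/58 - 49/143 = -36161/8294 ≈ -4.3599)
(c + (12 - 2))*s = (-1 + (12 - 2))*(-36161/8294) = (-1 + 10)*(-36161/8294) = 9*(-36161/8294) = -325449/8294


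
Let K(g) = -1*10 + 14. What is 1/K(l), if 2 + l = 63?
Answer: ¼ ≈ 0.25000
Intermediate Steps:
l = 61 (l = -2 + 63 = 61)
K(g) = 4 (K(g) = -10 + 14 = 4)
1/K(l) = 1/4 = ¼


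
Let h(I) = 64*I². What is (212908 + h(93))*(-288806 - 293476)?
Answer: -446286545208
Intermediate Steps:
(212908 + h(93))*(-288806 - 293476) = (212908 + 64*93²)*(-288806 - 293476) = (212908 + 64*8649)*(-582282) = (212908 + 553536)*(-582282) = 766444*(-582282) = -446286545208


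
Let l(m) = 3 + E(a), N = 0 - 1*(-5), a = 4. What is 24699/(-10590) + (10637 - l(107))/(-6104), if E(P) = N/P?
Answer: -175575679/43094240 ≈ -4.0742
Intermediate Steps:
N = 5 (N = 0 + 5 = 5)
E(P) = 5/P
l(m) = 17/4 (l(m) = 3 + 5/4 = 17/4)
24699/(-10590) + (10637 - l(107))/(-6104) = 24699/(-10590) + (10637 - 1*17/4)/(-6104) = 24699*(-1/10590) + (10637 - 17/4)*(-1/6104) = -8233/3530 + (42531/4)*(-1/6104) = -8233/3530 - 42531/24416 = -175575679/43094240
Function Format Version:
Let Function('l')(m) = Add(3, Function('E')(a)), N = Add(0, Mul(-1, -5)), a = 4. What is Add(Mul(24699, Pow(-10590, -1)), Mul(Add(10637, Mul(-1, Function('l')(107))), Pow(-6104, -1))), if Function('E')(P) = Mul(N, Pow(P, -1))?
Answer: Rational(-175575679, 43094240) ≈ -4.0742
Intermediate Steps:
N = 5 (N = Add(0, 5) = 5)
Function('E')(P) = Mul(5, Pow(P, -1))
Function('l')(m) = Rational(17, 4) (Function('l')(m) = Add(3, Mul(5, Pow(4, -1))) = Add(3, Mul(5, Rational(1, 4))) = Add(3, Rational(5, 4)) = Rational(17, 4))
Add(Mul(24699, Pow(-10590, -1)), Mul(Add(10637, Mul(-1, Function('l')(107))), Pow(-6104, -1))) = Add(Mul(24699, Pow(-10590, -1)), Mul(Add(10637, Mul(-1, Rational(17, 4))), Pow(-6104, -1))) = Add(Mul(24699, Rational(-1, 10590)), Mul(Add(10637, Rational(-17, 4)), Rational(-1, 6104))) = Add(Rational(-8233, 3530), Mul(Rational(42531, 4), Rational(-1, 6104))) = Add(Rational(-8233, 3530), Rational(-42531, 24416)) = Rational(-175575679, 43094240)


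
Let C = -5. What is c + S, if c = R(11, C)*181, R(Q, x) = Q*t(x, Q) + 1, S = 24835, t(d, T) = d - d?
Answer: 25016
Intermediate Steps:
t(d, T) = 0
R(Q, x) = 1 (R(Q, x) = Q*0 + 1 = 0 + 1 = 1)
c = 181 (c = 1*181 = 181)
c + S = 181 + 24835 = 25016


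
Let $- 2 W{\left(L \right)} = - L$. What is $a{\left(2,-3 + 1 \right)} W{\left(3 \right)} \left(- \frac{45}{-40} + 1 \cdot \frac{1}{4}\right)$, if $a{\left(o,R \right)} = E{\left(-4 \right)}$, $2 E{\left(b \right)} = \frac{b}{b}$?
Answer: $\frac{33}{32} \approx 1.0313$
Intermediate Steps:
$E{\left(b \right)} = \frac{1}{2}$ ($E{\left(b \right)} = \frac{b \frac{1}{b}}{2} = \frac{1}{2} \cdot 1 = \frac{1}{2}$)
$W{\left(L \right)} = \frac{L}{2}$ ($W{\left(L \right)} = - \frac{\left(-1\right) L}{2} = \frac{L}{2}$)
$a{\left(o,R \right)} = \frac{1}{2}$
$a{\left(2,-3 + 1 \right)} W{\left(3 \right)} \left(- \frac{45}{-40} + 1 \cdot \frac{1}{4}\right) = \frac{\frac{1}{2} \cdot 3}{2} \left(- \frac{45}{-40} + 1 \cdot \frac{1}{4}\right) = \frac{1}{2} \cdot \frac{3}{2} \left(\left(-45\right) \left(- \frac{1}{40}\right) + 1 \cdot \frac{1}{4}\right) = \frac{3 \left(\frac{9}{8} + \frac{1}{4}\right)}{4} = \frac{3}{4} \cdot \frac{11}{8} = \frac{33}{32}$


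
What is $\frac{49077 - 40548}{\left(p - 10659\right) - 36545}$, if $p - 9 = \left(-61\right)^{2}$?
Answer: $- \frac{8529}{43474} \approx -0.19619$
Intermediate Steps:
$p = 3730$ ($p = 9 + \left(-61\right)^{2} = 9 + 3721 = 3730$)
$\frac{49077 - 40548}{\left(p - 10659\right) - 36545} = \frac{49077 - 40548}{\left(3730 - 10659\right) - 36545} = \frac{8529}{-6929 - 36545} = \frac{8529}{-43474} = 8529 \left(- \frac{1}{43474}\right) = - \frac{8529}{43474}$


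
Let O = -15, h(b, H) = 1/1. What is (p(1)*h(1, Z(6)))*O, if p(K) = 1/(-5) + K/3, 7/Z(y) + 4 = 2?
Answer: -2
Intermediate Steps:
Z(y) = -7/2 (Z(y) = 7/(-4 + 2) = 7/(-2) = 7*(-1/2) = -7/2)
h(b, H) = 1
p(K) = -1/5 + K/3 (p(K) = 1*(-1/5) + K*(1/3) = -1/5 + K/3)
(p(1)*h(1, Z(6)))*O = ((-1/5 + (1/3)*1)*1)*(-15) = ((-1/5 + 1/3)*1)*(-15) = ((2/15)*1)*(-15) = (2/15)*(-15) = -2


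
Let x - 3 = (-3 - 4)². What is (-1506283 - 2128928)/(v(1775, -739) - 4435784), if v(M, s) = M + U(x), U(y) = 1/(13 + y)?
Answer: 236288715/288210584 ≈ 0.81985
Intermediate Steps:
x = 52 (x = 3 + (-3 - 4)² = 3 + (-7)² = 3 + 49 = 52)
v(M, s) = 1/65 + M (v(M, s) = M + 1/(13 + 52) = M + 1/65 = 1/65 + M)
(-1506283 - 2128928)/(v(1775, -739) - 4435784) = (-1506283 - 2128928)/((1/65 + 1775) - 4435784) = -3635211/(115376/65 - 4435784) = -3635211/(-288210584/65) = -3635211*(-65/288210584) = 236288715/288210584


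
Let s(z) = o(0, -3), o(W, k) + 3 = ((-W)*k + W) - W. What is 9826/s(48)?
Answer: -9826/3 ≈ -3275.3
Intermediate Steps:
o(W, k) = -3 - W*k (o(W, k) = -3 + (((-W)*k + W) - W) = -3 + ((-W*k + W) - W) = -3 + ((W - W*k) - W) = -3 - W*k)
s(z) = -3 (s(z) = -3 - 1*0*(-3) = -3 + 0 = -3)
9826/s(48) = 9826/(-3) = 9826*(-⅓) = -9826/3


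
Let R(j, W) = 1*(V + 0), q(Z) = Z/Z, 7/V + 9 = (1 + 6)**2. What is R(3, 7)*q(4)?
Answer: 7/40 ≈ 0.17500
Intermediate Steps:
V = 7/40 (V = 7/(-9 + (1 + 6)**2) = 7/(-9 + 7**2) = 7/(-9 + 49) = 7/40 ≈ 0.17500)
q(Z) = 1
R(j, W) = 7/40 (R(j, W) = 1*(7/40 + 0) = 1*(7/40) = 7/40)
R(3, 7)*q(4) = (7/40)*1 = 7/40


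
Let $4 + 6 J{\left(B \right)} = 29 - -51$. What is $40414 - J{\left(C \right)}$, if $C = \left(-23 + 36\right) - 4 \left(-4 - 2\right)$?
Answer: $\frac{121204}{3} \approx 40401.0$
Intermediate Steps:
$C = 37$ ($C = 13 - -24 = 13 + 24 = 37$)
$J{\left(B \right)} = \frac{38}{3}$ ($J{\left(B \right)} = - \frac{2}{3} + \frac{29 - -51}{6} = - \frac{2}{3} + \frac{29 + 51}{6} = - \frac{2}{3} + \frac{1}{6} \cdot 80 = - \frac{2}{3} + \frac{40}{3} = \frac{38}{3}$)
$40414 - J{\left(C \right)} = 40414 - \frac{38}{3} = \frac{121204}{3}$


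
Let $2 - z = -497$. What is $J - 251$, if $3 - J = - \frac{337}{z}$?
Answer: $- \frac{123415}{499} \approx -247.32$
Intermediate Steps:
$z = 499$ ($z = 2 - -497 = 2 + 497 = 499$)
$J = \frac{1834}{499}$ ($J = 3 - - \frac{337}{499} = 3 + \frac{337}{499} = \frac{1834}{499} \approx 3.6754$)
$J - 251 = \frac{1834}{499} - 251 = - \frac{123415}{499}$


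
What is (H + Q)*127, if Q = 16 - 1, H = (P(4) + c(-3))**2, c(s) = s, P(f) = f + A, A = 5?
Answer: 6477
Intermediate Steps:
P(f) = 5 + f (P(f) = f + 5 = 5 + f)
H = 36 (H = ((5 + 4) - 3)**2 = (9 - 3)**2 = 6**2 = 36)
Q = 15
(H + Q)*127 = (36 + 15)*127 = 51*127 = 6477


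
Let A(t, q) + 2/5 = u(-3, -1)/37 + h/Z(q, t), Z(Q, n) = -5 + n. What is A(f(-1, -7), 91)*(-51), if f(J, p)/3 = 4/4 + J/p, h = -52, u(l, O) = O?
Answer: -3390021/2035 ≈ -1665.9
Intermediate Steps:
f(J, p) = 3 + 3*J/p (f(J, p) = 3*(4/4 + J/p) = 3*(4*(1/4) + J/p) = 3*(1 + J/p) = 3 + 3*J/p)
A(t, q) = -79/185 - 52/(-5 + t) (A(t, q) = -2/5 + (-1/37 - 52/(-5 + t)) = -79/185 - 52/(-5 + t))
A(f(-1, -7), 91)*(-51) = ((-9225 - 79*(3 + 3*(-1)/(-7)))/(185*(-5 + (3 + 3*(-1)/(-7)))))*(-51) = ((-9225 - 79*(3 + 3*(-1)*(-1/7)))/(185*(-5 + (3 + 3*(-1)*(-1/7)))))*(-51) = ((-9225 - 79*(3 + 3/7))/(185*(-5 + (3 + 3/7))))*(-51) = ((-9225 - 79*24/7)/(185*(-5 + 24/7)))*(-51) = ((-9225 - 1896/7)/(185*(-11/7)))*(-51) = ((1/185)*(-7/11)*(-66471/7))*(-51) = (66471/2035)*(-51) = -3390021/2035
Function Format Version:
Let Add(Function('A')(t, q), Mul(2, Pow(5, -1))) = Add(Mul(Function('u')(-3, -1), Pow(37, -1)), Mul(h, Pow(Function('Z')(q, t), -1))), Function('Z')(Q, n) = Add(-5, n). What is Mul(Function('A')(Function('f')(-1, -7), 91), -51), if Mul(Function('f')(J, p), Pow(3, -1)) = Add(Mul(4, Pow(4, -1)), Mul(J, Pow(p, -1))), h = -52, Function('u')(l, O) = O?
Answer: Rational(-3390021, 2035) ≈ -1665.9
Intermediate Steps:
Function('f')(J, p) = Add(3, Mul(3, J, Pow(p, -1))) (Function('f')(J, p) = Mul(3, Add(Mul(4, Pow(4, -1)), Mul(J, Pow(p, -1)))) = Mul(3, Add(Mul(4, Rational(1, 4)), Mul(J, Pow(p, -1)))) = Mul(3, Add(1, Mul(J, Pow(p, -1)))) = Add(3, Mul(3, J, Pow(p, -1))))
Function('A')(t, q) = Add(Rational(-79, 185), Mul(-52, Pow(Add(-5, t), -1))) (Function('A')(t, q) = Add(Rational(-2, 5), Add(Mul(-1, Pow(37, -1)), Mul(-52, Pow(Add(-5, t), -1)))) = Add(Rational(-2, 5), Add(Mul(-1, Rational(1, 37)), Mul(-52, Pow(Add(-5, t), -1)))) = Add(Rational(-2, 5), Add(Rational(-1, 37), Mul(-52, Pow(Add(-5, t), -1)))) = Add(Rational(-79, 185), Mul(-52, Pow(Add(-5, t), -1))))
Mul(Function('A')(Function('f')(-1, -7), 91), -51) = Mul(Mul(Rational(1, 185), Pow(Add(-5, Add(3, Mul(3, -1, Pow(-7, -1)))), -1), Add(-9225, Mul(-79, Add(3, Mul(3, -1, Pow(-7, -1)))))), -51) = Mul(Mul(Rational(1, 185), Pow(Add(-5, Add(3, Mul(3, -1, Rational(-1, 7)))), -1), Add(-9225, Mul(-79, Add(3, Mul(3, -1, Rational(-1, 7)))))), -51) = Mul(Mul(Rational(1, 185), Pow(Add(-5, Add(3, Rational(3, 7))), -1), Add(-9225, Mul(-79, Add(3, Rational(3, 7))))), -51) = Mul(Mul(Rational(1, 185), Pow(Add(-5, Rational(24, 7)), -1), Add(-9225, Mul(-79, Rational(24, 7)))), -51) = Mul(Mul(Rational(1, 185), Pow(Rational(-11, 7), -1), Add(-9225, Rational(-1896, 7))), -51) = Mul(Mul(Rational(1, 185), Rational(-7, 11), Rational(-66471, 7)), -51) = Mul(Rational(66471, 2035), -51) = Rational(-3390021, 2035)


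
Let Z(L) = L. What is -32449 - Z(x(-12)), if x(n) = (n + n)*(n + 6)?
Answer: -32593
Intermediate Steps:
x(n) = 2*n*(6 + n) (x(n) = (2*n)*(6 + n) = 2*n*(6 + n))
-32449 - Z(x(-12)) = -32449 - 2*(-12)*(6 - 12) = -32449 - 2*(-12)*(-6) = -32449 - 1*144 = -32449 - 144 = -32593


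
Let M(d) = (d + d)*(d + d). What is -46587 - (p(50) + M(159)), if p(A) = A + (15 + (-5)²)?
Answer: -147801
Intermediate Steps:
p(A) = 40 + A (p(A) = A + (15 + 25) = A + 40 = 40 + A)
M(d) = 4*d² (M(d) = (2*d)*(2*d) = 4*d²)
-46587 - (p(50) + M(159)) = -46587 - ((40 + 50) + 4*159²) = -46587 - (90 + 4*25281) = -46587 - (90 + 101124) = -46587 - 1*101214 = -46587 - 101214 = -147801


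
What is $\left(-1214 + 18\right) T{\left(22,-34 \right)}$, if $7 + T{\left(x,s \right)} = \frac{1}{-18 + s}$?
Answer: $8395$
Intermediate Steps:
$T{\left(x,s \right)} = -7 + \frac{1}{-18 + s}$
$\left(-1214 + 18\right) T{\left(22,-34 \right)} = \left(-1214 + 18\right) \frac{127 - -238}{-18 - 34} = - 1196 \frac{127 + 238}{-52} = - 1196 \left(\left(- \frac{1}{52}\right) 365\right) = \left(-1196\right) \left(- \frac{365}{52}\right) = 8395$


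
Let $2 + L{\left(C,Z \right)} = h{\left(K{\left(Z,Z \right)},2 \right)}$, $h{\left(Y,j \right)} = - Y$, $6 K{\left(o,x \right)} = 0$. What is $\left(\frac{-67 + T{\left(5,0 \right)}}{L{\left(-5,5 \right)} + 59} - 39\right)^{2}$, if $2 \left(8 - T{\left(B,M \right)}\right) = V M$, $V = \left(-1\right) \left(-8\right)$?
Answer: $\frac{5207524}{3249} \approx 1602.8$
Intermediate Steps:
$V = 8$
$K{\left(o,x \right)} = 0$ ($K{\left(o,x \right)} = \frac{1}{6} \cdot 0 = 0$)
$T{\left(B,M \right)} = 8 - 4 M$ ($T{\left(B,M \right)} = 8 - \frac{8 M}{2} = 8 - 4 M$)
$L{\left(C,Z \right)} = -2$ ($L{\left(C,Z \right)} = -2 - 0 = -2 + 0 = -2$)
$\left(\frac{-67 + T{\left(5,0 \right)}}{L{\left(-5,5 \right)} + 59} - 39\right)^{2} = \left(\frac{-67 + \left(8 - 0\right)}{-2 + 59} - 39\right)^{2} = \left(\frac{-67 + \left(8 + 0\right)}{57} - 39\right)^{2} = \left(\left(-67 + 8\right) \frac{1}{57} - 39\right)^{2} = \left(\left(-59\right) \frac{1}{57} - 39\right)^{2} = \left(- \frac{59}{57} - 39\right)^{2} = \left(- \frac{2282}{57}\right)^{2} = \frac{5207524}{3249}$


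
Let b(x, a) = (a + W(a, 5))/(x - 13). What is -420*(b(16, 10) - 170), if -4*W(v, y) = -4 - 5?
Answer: 69685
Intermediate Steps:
W(v, y) = 9/4 (W(v, y) = -(-4 - 5)/4 = -1/4*(-9) = 9/4)
b(x, a) = (9/4 + a)/(-13 + x) (b(x, a) = (a + 9/4)/(x - 13) = (9/4 + a)/(-13 + x))
-420*(b(16, 10) - 170) = -420*((9/4 + 10)/(-13 + 16) - 170) = -420*((49/4)/3 - 170) = -420*((1/3)*(49/4) - 170) = -420*(49/12 - 170) = -420*(-1991/12) = 69685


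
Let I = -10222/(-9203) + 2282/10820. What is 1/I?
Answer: 49788230/65801643 ≈ 0.75664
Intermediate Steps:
I = 65801643/49788230 (I = -10222*(-1/9203) + 2282*(1/10820) = 10222/9203 + 1141/5410 = 65801643/49788230 ≈ 1.3216)
1/I = 1/(65801643/49788230) = 49788230/65801643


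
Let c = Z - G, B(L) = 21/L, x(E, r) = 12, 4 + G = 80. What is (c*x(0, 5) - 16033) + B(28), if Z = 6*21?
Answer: -61729/4 ≈ -15432.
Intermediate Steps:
G = 76 (G = -4 + 80 = 76)
Z = 126
c = 50 (c = 126 - 1*76 = 126 - 76 = 50)
(c*x(0, 5) - 16033) + B(28) = (50*12 - 16033) + 21/28 = (600 - 16033) + 21*(1/28) = -15433 + ¾ = -61729/4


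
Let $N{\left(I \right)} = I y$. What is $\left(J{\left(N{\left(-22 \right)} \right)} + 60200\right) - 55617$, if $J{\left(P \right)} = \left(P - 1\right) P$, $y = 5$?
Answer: $16793$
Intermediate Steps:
$N{\left(I \right)} = 5 I$ ($N{\left(I \right)} = I 5 = 5 I$)
$J{\left(P \right)} = P \left(-1 + P\right)$ ($J{\left(P \right)} = \left(-1 + P\right) P = P \left(-1 + P\right)$)
$\left(J{\left(N{\left(-22 \right)} \right)} + 60200\right) - 55617 = \left(5 \left(-22\right) \left(-1 + 5 \left(-22\right)\right) + 60200\right) - 55617 = \left(- 110 \left(-1 - 110\right) + 60200\right) - 55617 = \left(\left(-110\right) \left(-111\right) + 60200\right) - 55617 = \left(12210 + 60200\right) - 55617 = 72410 - 55617 = 16793$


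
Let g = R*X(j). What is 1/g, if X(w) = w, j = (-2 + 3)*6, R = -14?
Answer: -1/84 ≈ -0.011905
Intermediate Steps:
j = 6 (j = 1*6 = 6)
g = -84 (g = -14*6 = -84)
1/g = 1/(-84) = -1/84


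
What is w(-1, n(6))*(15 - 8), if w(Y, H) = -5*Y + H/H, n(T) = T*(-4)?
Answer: 42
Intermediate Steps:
n(T) = -4*T
w(Y, H) = 1 - 5*Y (w(Y, H) = -5*Y + 1 = 1 - 5*Y)
w(-1, n(6))*(15 - 8) = (1 - 5*(-1))*(15 - 8) = (1 + 5)*7 = 6*7 = 42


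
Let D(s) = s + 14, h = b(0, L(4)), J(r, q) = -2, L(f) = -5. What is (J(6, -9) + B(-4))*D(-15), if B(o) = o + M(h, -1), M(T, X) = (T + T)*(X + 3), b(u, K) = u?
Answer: 6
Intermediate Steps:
h = 0
M(T, X) = 2*T*(3 + X) (M(T, X) = (2*T)*(3 + X) = 2*T*(3 + X))
D(s) = 14 + s
B(o) = o (B(o) = o + 2*0*(3 - 1) = o + 2*0*2 = o + 0 = o)
(J(6, -9) + B(-4))*D(-15) = (-2 - 4)*(14 - 15) = -6*(-1) = 6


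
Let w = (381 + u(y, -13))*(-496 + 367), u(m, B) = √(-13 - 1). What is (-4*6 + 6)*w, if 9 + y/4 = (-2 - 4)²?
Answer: 884682 + 2322*I*√14 ≈ 8.8468e+5 + 8688.1*I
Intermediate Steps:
y = 108 (y = -36 + 4*(-2 - 4)² = -36 + 4*(-6)² = -36 + 4*36 = -36 + 144 = 108)
u(m, B) = I*√14 (u(m, B) = √(-14) = I*√14)
w = -49149 - 129*I*√14 (w = (381 + I*√14)*(-496 + 367) = (381 + I*√14)*(-129) = -49149 - 129*I*√14 ≈ -49149.0 - 482.67*I)
(-4*6 + 6)*w = (-4*6 + 6)*(-49149 - 129*I*√14) = (-24 + 6)*(-49149 - 129*I*√14) = -18*(-49149 - 129*I*√14) = 884682 + 2322*I*√14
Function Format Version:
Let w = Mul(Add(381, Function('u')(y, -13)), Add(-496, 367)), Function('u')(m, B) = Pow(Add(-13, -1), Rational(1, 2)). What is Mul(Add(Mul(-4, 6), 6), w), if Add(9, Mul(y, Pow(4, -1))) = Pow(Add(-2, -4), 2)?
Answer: Add(884682, Mul(2322, I, Pow(14, Rational(1, 2)))) ≈ Add(8.8468e+5, Mul(8688.1, I))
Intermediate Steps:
y = 108 (y = Add(-36, Mul(4, Pow(Add(-2, -4), 2))) = Add(-36, Mul(4, Pow(-6, 2))) = Add(-36, Mul(4, 36)) = Add(-36, 144) = 108)
Function('u')(m, B) = Mul(I, Pow(14, Rational(1, 2))) (Function('u')(m, B) = Pow(-14, Rational(1, 2)) = Mul(I, Pow(14, Rational(1, 2))))
w = Add(-49149, Mul(-129, I, Pow(14, Rational(1, 2)))) (w = Mul(Add(381, Mul(I, Pow(14, Rational(1, 2)))), Add(-496, 367)) = Mul(Add(381, Mul(I, Pow(14, Rational(1, 2)))), -129) = Add(-49149, Mul(-129, I, Pow(14, Rational(1, 2)))) ≈ Add(-49149., Mul(-482.67, I)))
Mul(Add(Mul(-4, 6), 6), w) = Mul(Add(Mul(-4, 6), 6), Add(-49149, Mul(-129, I, Pow(14, Rational(1, 2))))) = Mul(Add(-24, 6), Add(-49149, Mul(-129, I, Pow(14, Rational(1, 2))))) = Mul(-18, Add(-49149, Mul(-129, I, Pow(14, Rational(1, 2))))) = Add(884682, Mul(2322, I, Pow(14, Rational(1, 2))))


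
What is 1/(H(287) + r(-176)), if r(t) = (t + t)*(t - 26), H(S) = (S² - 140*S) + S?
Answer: 1/113580 ≈ 8.8044e-6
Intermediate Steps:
H(S) = S² - 139*S
r(t) = 2*t*(-26 + t) (r(t) = (2*t)*(-26 + t) = 2*t*(-26 + t))
1/(H(287) + r(-176)) = 1/(287*(-139 + 287) + 2*(-176)*(-26 - 176)) = 1/(287*148 + 2*(-176)*(-202)) = 1/(42476 + 71104) = 1/113580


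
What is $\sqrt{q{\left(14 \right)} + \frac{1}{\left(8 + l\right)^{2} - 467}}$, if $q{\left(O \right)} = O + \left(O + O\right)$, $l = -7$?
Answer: $\frac{\sqrt{9120086}}{466} \approx 6.4806$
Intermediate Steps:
$q{\left(O \right)} = 3 O$ ($q{\left(O \right)} = O + 2 O = 3 O$)
$\sqrt{q{\left(14 \right)} + \frac{1}{\left(8 + l\right)^{2} - 467}} = \sqrt{3 \cdot 14 + \frac{1}{\left(8 - 7\right)^{2} - 467}} = \sqrt{42 + \frac{1}{1^{2} - 467}} = \sqrt{42 + \frac{1}{1 - 467}} = \sqrt{42 + \frac{1}{-466}} = \sqrt{42 - \frac{1}{466}} = \sqrt{\frac{19571}{466}} = \frac{\sqrt{9120086}}{466}$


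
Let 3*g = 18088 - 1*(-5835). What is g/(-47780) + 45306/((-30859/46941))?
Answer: -304843198559497/4423329060 ≈ -68917.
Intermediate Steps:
g = 23923/3 (g = (18088 - 1*(-5835))/3 = (18088 + 5835)/3 = (⅓)*23923 = 23923/3 ≈ 7974.3)
g/(-47780) + 45306/((-30859/46941)) = (23923/3)/(-47780) + 45306/((-30859/46941)) = (23923/3)*(-1/47780) + 45306/((-30859*1/46941)) = -23923/143340 + 45306/(-30859/46941) = -23923/143340 + 45306*(-46941/30859) = -23923/143340 - 2126708946/30859 = -304843198559497/4423329060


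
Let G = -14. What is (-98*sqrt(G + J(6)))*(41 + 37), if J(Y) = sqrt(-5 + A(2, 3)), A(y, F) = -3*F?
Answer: -7644*sqrt(-14 + I*sqrt(14)) ≈ -3788.9 - 28851.0*I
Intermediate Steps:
J(Y) = I*sqrt(14) (J(Y) = sqrt(-5 - 3*3) = sqrt(-5 - 9) = sqrt(-14) = I*sqrt(14))
(-98*sqrt(G + J(6)))*(41 + 37) = (-98*sqrt(-14 + I*sqrt(14)))*(41 + 37) = -98*sqrt(-14 + I*sqrt(14))*78 = -7644*sqrt(-14 + I*sqrt(14))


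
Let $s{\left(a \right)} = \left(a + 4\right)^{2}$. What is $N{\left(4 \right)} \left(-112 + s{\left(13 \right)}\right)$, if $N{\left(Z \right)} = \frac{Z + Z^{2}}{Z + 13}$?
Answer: $\frac{3540}{17} \approx 208.24$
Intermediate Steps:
$N{\left(Z \right)} = \frac{Z + Z^{2}}{13 + Z}$
$s{\left(a \right)} = \left(4 + a\right)^{2}$
$N{\left(4 \right)} \left(-112 + s{\left(13 \right)}\right) = \frac{4 \left(1 + 4\right)}{13 + 4} \left(-112 + \left(4 + 13\right)^{2}\right) = 4 \cdot \frac{1}{17} \cdot 5 \left(-112 + 17^{2}\right) = 4 \cdot \frac{1}{17} \cdot 5 \left(-112 + 289\right) = \frac{20}{17} \cdot 177 = \frac{3540}{17}$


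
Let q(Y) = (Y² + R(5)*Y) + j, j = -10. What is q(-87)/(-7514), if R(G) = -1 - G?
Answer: -8081/7514 ≈ -1.0755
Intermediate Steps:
q(Y) = -10 + Y² - 6*Y (q(Y) = (Y² + (-1 - 1*5)*Y) - 10 = (Y² + (-1 - 5)*Y) - 10 = (Y² - 6*Y) - 10 = -10 + Y² - 6*Y)
q(-87)/(-7514) = (-10 + (-87)² - 6*(-87))/(-7514) = (-10 + 7569 + 522)*(-1/7514) = 8081*(-1/7514) = -8081/7514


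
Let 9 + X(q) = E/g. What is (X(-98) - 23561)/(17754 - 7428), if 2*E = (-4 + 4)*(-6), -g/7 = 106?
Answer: -11785/5163 ≈ -2.2826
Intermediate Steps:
g = -742 (g = -7*106 = -742)
E = 0 (E = ((-4 + 4)*(-6))/2 = (0*(-6))/2 = (1/2)*0 = 0)
X(q) = -9 (X(q) = -9 + 0/(-742) = -9 + 0*(-1/742) = -9 + 0 = -9)
(X(-98) - 23561)/(17754 - 7428) = (-9 - 23561)/(17754 - 7428) = -23570/10326 = -23570*1/10326 = -11785/5163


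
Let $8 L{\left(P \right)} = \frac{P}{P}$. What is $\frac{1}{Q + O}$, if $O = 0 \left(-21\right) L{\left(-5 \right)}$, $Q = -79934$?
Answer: $- \frac{1}{79934} \approx -1.251 \cdot 10^{-5}$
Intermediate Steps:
$L{\left(P \right)} = \frac{1}{8}$ ($L{\left(P \right)} = \frac{P \frac{1}{P}}{8} = \frac{1}{8} \cdot 1 = \frac{1}{8}$)
$O = 0$ ($O = 0 \left(-21\right) \frac{1}{8} = 0 \cdot \frac{1}{8} = 0$)
$\frac{1}{Q + O} = \frac{1}{-79934 + 0} = \frac{1}{-79934} = - \frac{1}{79934}$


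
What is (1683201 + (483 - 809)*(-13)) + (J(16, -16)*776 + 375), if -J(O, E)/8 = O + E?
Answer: 1687814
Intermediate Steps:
J(O, E) = -8*E - 8*O (J(O, E) = -8*(O + E) = -8*(E + O) = -8*E - 8*O)
(1683201 + (483 - 809)*(-13)) + (J(16, -16)*776 + 375) = (1683201 + (483 - 809)*(-13)) + ((-8*(-16) - 8*16)*776 + 375) = (1683201 - 326*(-13)) + ((128 - 128)*776 + 375) = (1683201 + 4238) + (0*776 + 375) = 1687439 + (0 + 375) = 1687439 + 375 = 1687814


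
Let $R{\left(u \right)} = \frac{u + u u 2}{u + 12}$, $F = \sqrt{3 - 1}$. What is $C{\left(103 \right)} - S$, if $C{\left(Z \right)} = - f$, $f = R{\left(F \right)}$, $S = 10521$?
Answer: $- \frac{747014}{71} - \frac{4 \sqrt{2}}{71} \approx -10521.0$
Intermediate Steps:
$F = \sqrt{2} \approx 1.4142$
$R{\left(u \right)} = \frac{u + 2 u^{2}}{12 + u}$ ($R{\left(u \right)} = \frac{u + u^{2} \cdot 2}{12 + u} = \frac{u + 2 u^{2}}{12 + u}$)
$f = \frac{\sqrt{2} \left(1 + 2 \sqrt{2}\right)}{12 + \sqrt{2}} \approx 0.40362$
$C{\left(Z \right)} = - \frac{23}{71} - \frac{4 \sqrt{2}}{71}$ ($C{\left(Z \right)} = - (\frac{23}{71} + \frac{4 \sqrt{2}}{71}) = - \frac{23}{71} - \frac{4 \sqrt{2}}{71}$)
$C{\left(103 \right)} - S = \left(- \frac{23}{71} - \frac{4 \sqrt{2}}{71}\right) - 10521 = - \frac{747014}{71} - \frac{4 \sqrt{2}}{71}$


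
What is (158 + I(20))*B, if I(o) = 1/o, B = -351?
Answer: -1109511/20 ≈ -55476.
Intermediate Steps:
(158 + I(20))*B = (158 + 1/20)*(-351) = (3161/20)*(-351) = -1109511/20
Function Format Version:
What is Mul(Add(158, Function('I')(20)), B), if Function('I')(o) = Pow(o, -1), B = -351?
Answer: Rational(-1109511, 20) ≈ -55476.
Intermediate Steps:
Mul(Add(158, Function('I')(20)), B) = Mul(Add(158, Pow(20, -1)), -351) = Mul(Add(158, Rational(1, 20)), -351) = Mul(Rational(3161, 20), -351) = Rational(-1109511, 20)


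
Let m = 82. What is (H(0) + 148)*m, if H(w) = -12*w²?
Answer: 12136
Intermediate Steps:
(H(0) + 148)*m = (-12*0² + 148)*82 = (-12*0 + 148)*82 = (0 + 148)*82 = 148*82 = 12136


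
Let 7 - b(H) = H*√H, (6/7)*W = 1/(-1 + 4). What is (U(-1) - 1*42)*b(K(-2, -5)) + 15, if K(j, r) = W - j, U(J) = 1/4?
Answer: -1109/4 + 7181*√86/432 ≈ -123.10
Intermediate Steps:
U(J) = ¼
W = 7/18 (W = 7/(6*(-1 + 4)) = (7/6)/3 = (7/6)*(⅓) = 7/18 ≈ 0.38889)
K(j, r) = 7/18 - j
b(H) = 7 - H^(3/2) (b(H) = 7 - H*√H = 7 - H^(3/2))
(U(-1) - 1*42)*b(K(-2, -5)) + 15 = (¼ - 1*42)*(7 - (7/18 - 1*(-2))^(3/2)) + 15 = (¼ - 42)*(7 - (7/18 + 2)^(3/2)) + 15 = -167*(7 - (43/18)^(3/2))/4 + 15 = -167*(7 - 43*√86/108)/4 + 15 = (-1169/4 + 7181*√86/432) + 15 = -1109/4 + 7181*√86/432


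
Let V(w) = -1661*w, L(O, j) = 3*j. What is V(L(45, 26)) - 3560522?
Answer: -3690080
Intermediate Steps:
V(L(45, 26)) - 3560522 = -4983*26 - 3560522 = -1661*78 - 3560522 = -129558 - 3560522 = -3690080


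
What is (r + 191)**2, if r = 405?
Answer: 355216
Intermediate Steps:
(r + 191)**2 = (405 + 191)**2 = 596**2 = 355216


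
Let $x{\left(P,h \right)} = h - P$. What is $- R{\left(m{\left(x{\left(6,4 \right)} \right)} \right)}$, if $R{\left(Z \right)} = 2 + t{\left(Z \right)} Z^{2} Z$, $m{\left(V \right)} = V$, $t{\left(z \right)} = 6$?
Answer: $46$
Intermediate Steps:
$R{\left(Z \right)} = 2 + 6 Z^{3}$ ($R{\left(Z \right)} = 2 + 6 Z^{2} Z = 2 + 6 Z^{3}$)
$- R{\left(m{\left(x{\left(6,4 \right)} \right)} \right)} = - (2 + 6 \left(4 - 6\right)^{3}) = - (2 + 6 \left(-2\right)^{3}) = - (2 + 6 \left(-8\right)) = - (2 - 48) = \left(-1\right) \left(-46\right) = 46$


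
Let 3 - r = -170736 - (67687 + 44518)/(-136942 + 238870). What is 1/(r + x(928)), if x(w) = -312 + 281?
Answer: 101928/17400037229 ≈ 5.8579e-6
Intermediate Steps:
x(w) = -31
r = 17403196997/101928 (r = 3 - (-170736 - (67687 + 44518)/(-136942 + 238870)) = 3 - (-170736 - 112205/101928) = 3 - 1*(-17402891213/101928) = 3 + 17402891213/101928 = 17403196997/101928 ≈ 1.7074e+5)
1/(r + x(928)) = 1/(17403196997/101928 - 31) = 1/(17400037229/101928) = 101928/17400037229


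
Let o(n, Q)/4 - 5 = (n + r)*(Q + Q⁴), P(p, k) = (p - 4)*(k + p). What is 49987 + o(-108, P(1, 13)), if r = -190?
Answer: -3709041561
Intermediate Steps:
P(p, k) = (-4 + p)*(k + p)
o(n, Q) = 20 + 4*(-190 + n)*(Q + Q⁴) (o(n, Q) = 20 + 4*((n - 190)*(Q + Q⁴)) = 20 + 4*((-190 + n)*(Q + Q⁴)) = 20 + 4*(-190 + n)*(Q + Q⁴))
49987 + o(-108, P(1, 13)) = 49987 + (20 - 760*(1² - 4*13 - 4*1 + 13*1) - 760*(1² - 4*13 - 4*1 + 13*1)⁴ + 4*(1² - 4*13 - 4*1 + 13*1)*(-108) + 4*(-108)*(1² - 4*13 - 4*1 + 13*1)⁴) = 49987 + (20 - 760*(1 - 52 - 4 + 13) - 760*(1 - 52 - 4 + 13)⁴ + 4*(1 - 52 - 4 + 13)*(-108) + 4*(-108)*(1 - 52 - 4 + 13)⁴) = 49987 + (20 - 760*(-42) - 760*(-42)⁴ + 4*(-42)*(-108) + 4*(-108)*(-42)⁴) = 49987 + (20 + 31920 - 760*3111696 + 18144 + 4*(-108)*3111696) = 49987 + (20 + 31920 - 2364888960 + 18144 - 1344252672) = 49987 - 3709091548 = -3709041561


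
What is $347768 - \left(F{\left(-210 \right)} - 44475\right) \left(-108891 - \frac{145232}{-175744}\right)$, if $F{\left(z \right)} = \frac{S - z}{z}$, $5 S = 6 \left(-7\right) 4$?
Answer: $- \frac{166223417930729}{34325} \approx -4.8426 \cdot 10^{9}$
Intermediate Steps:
$S = - \frac{168}{5}$ ($S = \frac{6 \left(-7\right) 4}{5} = \frac{\left(-42\right) 4}{5} = \frac{1}{5} \left(-168\right) = - \frac{168}{5} \approx -33.6$)
$F{\left(z \right)} = \frac{- \frac{168}{5} - z}{z}$
$347768 - \left(F{\left(-210 \right)} - 44475\right) \left(-108891 - \frac{145232}{-175744}\right) = 347768 - \left(\frac{- \frac{168}{5} - -210}{-210} - 44475\right) \left(-108891 - \frac{145232}{-175744}\right) = 347768 - \left(- \frac{- \frac{168}{5} + 210}{210} - 44475\right) \left(-108891 - - \frac{9077}{10984}\right) = 347768 - \left(\left(- \frac{1}{210}\right) \frac{882}{5} - 44475\right) \left(-108891 + \frac{9077}{10984}\right) = 347768 - \left(- \frac{21}{25} - 44475\right) \left(- \frac{1196049667}{10984}\right) = 347768 - \left(- \frac{1111896}{25}\right) \left(- \frac{1196049667}{10984}\right) = 347768 - \frac{166235355067329}{34325} = - \frac{166223417930729}{34325}$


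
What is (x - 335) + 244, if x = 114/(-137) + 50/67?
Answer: -836077/9179 ≈ -91.086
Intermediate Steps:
x = -788/9179 (x = 114*(-1/137) + 50*(1/67) = -114/137 + 50/67 = -788/9179 ≈ -0.085848)
(x - 335) + 244 = (-788/9179 - 335) + 244 = -3075753/9179 + 244 = -836077/9179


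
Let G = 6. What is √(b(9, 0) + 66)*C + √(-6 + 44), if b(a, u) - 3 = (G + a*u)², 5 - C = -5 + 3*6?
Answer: √38 - 8*√105 ≈ -75.811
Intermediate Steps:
C = -8 (C = 5 - (-5 + 3*6) = 5 - (-5 + 18) = 5 - 1*13 = 5 - 13 = -8)
b(a, u) = 3 + (6 + a*u)²
√(b(9, 0) + 66)*C + √(-6 + 44) = √((3 + (6 + 9*0)²) + 66)*(-8) + √(-6 + 44) = √((3 + (6 + 0)²) + 66)*(-8) + √38 = √((3 + 6²) + 66)*(-8) + √38 = √((3 + 36) + 66)*(-8) + √38 = √(39 + 66)*(-8) + √38 = √105*(-8) + √38 = -8*√105 + √38 = √38 - 8*√105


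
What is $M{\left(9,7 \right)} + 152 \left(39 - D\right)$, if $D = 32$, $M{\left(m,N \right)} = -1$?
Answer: $1063$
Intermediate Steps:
$M{\left(9,7 \right)} + 152 \left(39 - D\right) = -1 + 152 \left(39 - 32\right) = -1 + 152 \cdot 7 = -1 + 1064 = 1063$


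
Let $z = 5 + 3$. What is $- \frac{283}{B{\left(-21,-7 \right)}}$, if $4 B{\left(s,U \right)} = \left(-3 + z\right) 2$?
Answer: $- \frac{566}{5} \approx -113.2$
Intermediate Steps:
$z = 8$
$B{\left(s,U \right)} = \frac{5}{2}$ ($B{\left(s,U \right)} = \frac{\left(-3 + 8\right) 2}{4} = \frac{5 \cdot 2}{4} = \frac{1}{4} \cdot 10 = \frac{5}{2}$)
$- \frac{283}{B{\left(-21,-7 \right)}} = - \frac{283}{\frac{5}{2}} = \left(-283\right) \frac{2}{5} = - \frac{566}{5}$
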